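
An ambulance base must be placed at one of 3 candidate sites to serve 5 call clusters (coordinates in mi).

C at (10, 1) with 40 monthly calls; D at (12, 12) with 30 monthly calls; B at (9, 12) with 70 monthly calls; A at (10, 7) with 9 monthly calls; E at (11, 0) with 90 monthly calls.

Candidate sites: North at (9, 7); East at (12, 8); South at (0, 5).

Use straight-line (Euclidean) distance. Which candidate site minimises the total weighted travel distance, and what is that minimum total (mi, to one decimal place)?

North, total 1432.4 mi

Total weighted distance at each candidate:
  North (9, 7): total = 1432.4
  East (12, 8): total = 1506.9
  South (0, 5): total = 2825.0
Minimum is at North with total 1432.4 mi.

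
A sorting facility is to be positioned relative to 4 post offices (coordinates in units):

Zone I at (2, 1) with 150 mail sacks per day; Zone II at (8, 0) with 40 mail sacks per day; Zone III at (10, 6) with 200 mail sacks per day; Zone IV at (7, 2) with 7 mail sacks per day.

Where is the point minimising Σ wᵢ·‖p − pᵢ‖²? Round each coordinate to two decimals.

The minimiser of Σwᵢ‖p−pᵢ‖² is the weighted centroid p* = (Σwᵢpᵢ)/(Σwᵢ).
Σwᵢ = 397.
Σwᵢxᵢ = 150·2 + 40·8 + 200·10 + 7·7 = 2669.
Σwᵢyᵢ = 150·1 + 40·0 + 200·6 + 7·2 = 1364.
x* = 2669/397 = 6.72, y* = 1364/397 = 3.44.

(6.72, 3.44)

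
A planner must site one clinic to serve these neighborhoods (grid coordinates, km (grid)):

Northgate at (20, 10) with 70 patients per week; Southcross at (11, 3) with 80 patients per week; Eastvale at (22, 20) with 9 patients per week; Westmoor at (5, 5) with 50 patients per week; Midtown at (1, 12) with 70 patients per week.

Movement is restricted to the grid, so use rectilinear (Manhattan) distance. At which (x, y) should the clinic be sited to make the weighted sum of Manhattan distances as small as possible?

(11, 10)

Manhattan distance separates: Σwᵢ(|x−xᵢ|+|y−yᵢ|) = Σwᵢ|x−xᵢ| + Σwᵢ|y−yᵢ|, so x and y are optimised independently as 1-D weighted medians.
Total weight W = 279; half = 139.5.
x-coordinate, sorted with cumulative weight:
  x=1 (Midtown, w=70) cum 70
  x=5 (Westmoor, w=50) cum 120
  x=11 (Southcross, w=80) cum 200  ← median
  x=20 (Northgate, w=70) cum 270
  x=22 (Eastvale, w=9) cum 279
⇒ x* = 11
y-coordinate, sorted with cumulative weight:
  y=3 (Southcross, w=80) cum 80
  y=5 (Westmoor, w=50) cum 130
  y=10 (Northgate, w=70) cum 200  ← median
  y=12 (Midtown, w=70) cum 270
  y=20 (Eastvale, w=9) cum 279
⇒ y* = 10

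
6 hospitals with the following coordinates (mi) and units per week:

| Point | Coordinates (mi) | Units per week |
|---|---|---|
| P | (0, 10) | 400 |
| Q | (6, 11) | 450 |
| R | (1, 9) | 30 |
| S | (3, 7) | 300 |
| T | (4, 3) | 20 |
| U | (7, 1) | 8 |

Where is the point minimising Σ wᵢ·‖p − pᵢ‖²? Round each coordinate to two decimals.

The minimiser of Σwᵢ‖p−pᵢ‖² is the weighted centroid p* = (Σwᵢpᵢ)/(Σwᵢ).
Σwᵢ = 1208.
Σwᵢxᵢ = 400·0 + 450·6 + 30·1 + 300·3 + 20·4 + 8·7 = 3766.
Σwᵢyᵢ = 400·10 + 450·11 + 30·9 + 300·7 + 20·3 + 8·1 = 11388.
x* = 3766/1208 = 3.12, y* = 11388/1208 = 9.43.

(3.12, 9.43)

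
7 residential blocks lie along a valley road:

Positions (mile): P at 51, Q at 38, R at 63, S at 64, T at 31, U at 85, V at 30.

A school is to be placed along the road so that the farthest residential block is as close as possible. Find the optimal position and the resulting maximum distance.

location 57.5, max distance 27.5

The 1-center on a line is the midpoint of the two extreme points: leftmost at 30, rightmost at 85.
Optimal location = (30 + 85)/2 = 57.5; maximum distance = (85 − 30)/2 = 27.5.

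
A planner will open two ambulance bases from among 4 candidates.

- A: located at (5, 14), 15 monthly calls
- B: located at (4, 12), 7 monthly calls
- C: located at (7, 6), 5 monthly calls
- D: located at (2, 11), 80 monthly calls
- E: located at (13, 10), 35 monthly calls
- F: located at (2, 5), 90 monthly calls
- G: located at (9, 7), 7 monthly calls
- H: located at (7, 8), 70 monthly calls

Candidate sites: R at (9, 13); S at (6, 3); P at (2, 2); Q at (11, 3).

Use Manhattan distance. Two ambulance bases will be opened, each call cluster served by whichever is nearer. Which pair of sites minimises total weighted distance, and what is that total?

{R, P}, total 1929

Evaluate every pair (each demand assigned to the nearer of the two):
  {R, P}: total = 1929
  {R, S}: total = 2104
  {S, P}: total = 2226
  {P, Q}: total = 2321
  {S, Q}: total = 2554
  {R, Q}: total = 2639
Best pair: {R, P} with total 1929.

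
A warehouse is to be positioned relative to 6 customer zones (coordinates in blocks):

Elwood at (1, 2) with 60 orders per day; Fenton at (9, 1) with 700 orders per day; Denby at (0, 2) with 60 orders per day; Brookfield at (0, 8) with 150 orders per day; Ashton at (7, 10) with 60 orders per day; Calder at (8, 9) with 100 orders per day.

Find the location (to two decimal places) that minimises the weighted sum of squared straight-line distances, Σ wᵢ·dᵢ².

(6.71, 3.22)

The minimiser of Σwᵢ‖p−pᵢ‖² is the weighted centroid p* = (Σwᵢpᵢ)/(Σwᵢ).
Σwᵢ = 1130.
Σwᵢxᵢ = 60·1 + 700·9 + 60·0 + 150·0 + 60·7 + 100·8 = 7580.
Σwᵢyᵢ = 60·2 + 700·1 + 60·2 + 150·8 + 60·10 + 100·9 = 3640.
x* = 7580/1130 = 6.71, y* = 3640/1130 = 3.22.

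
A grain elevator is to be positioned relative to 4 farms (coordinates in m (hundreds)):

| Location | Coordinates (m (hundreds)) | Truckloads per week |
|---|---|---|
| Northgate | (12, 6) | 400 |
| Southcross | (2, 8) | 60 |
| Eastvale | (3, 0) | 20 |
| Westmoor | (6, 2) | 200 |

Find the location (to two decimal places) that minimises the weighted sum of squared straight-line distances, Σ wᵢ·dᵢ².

The minimiser of Σwᵢ‖p−pᵢ‖² is the weighted centroid p* = (Σwᵢpᵢ)/(Σwᵢ).
Σwᵢ = 680.
Σwᵢxᵢ = 400·12 + 60·2 + 20·3 + 200·6 = 6180.
Σwᵢyᵢ = 400·6 + 60·8 + 20·0 + 200·2 = 3280.
x* = 6180/680 = 9.09, y* = 3280/680 = 4.82.

(9.09, 4.82)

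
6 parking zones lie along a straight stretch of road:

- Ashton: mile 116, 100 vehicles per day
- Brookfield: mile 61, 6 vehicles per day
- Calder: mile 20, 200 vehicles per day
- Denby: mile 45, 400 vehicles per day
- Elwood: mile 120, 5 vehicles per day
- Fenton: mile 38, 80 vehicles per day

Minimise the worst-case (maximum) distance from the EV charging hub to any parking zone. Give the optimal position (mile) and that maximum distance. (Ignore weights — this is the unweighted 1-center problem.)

The 1-center on a line is the midpoint of the two extreme points: leftmost at 20, rightmost at 120.
Optimal location = (20 + 120)/2 = 70; maximum distance = (120 − 20)/2 = 50.

location 70, max distance 50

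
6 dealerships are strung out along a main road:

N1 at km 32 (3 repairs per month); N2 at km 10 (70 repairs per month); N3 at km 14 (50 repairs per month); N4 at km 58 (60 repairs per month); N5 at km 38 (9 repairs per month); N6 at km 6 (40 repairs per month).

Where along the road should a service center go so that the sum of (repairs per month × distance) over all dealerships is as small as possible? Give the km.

For a sum of weighted absolute distances on a line, the optimum is the weighted median (not the mean). Total weight W = 232; half-weight = 116.
Sort by position and accumulate weight:
  km 6 (N6, w=40) → cum 40
  km 10 (N2, w=70) → cum 110
  km 14 (N3, w=50) → cum 160  ≥ 116 → median here
  km 32 (N1, w=3) → cum 163
  km 38 (N5, w=9) → cum 172
  km 58 (N4, w=60) → cum 232
Optimal location: km 14.

x = 14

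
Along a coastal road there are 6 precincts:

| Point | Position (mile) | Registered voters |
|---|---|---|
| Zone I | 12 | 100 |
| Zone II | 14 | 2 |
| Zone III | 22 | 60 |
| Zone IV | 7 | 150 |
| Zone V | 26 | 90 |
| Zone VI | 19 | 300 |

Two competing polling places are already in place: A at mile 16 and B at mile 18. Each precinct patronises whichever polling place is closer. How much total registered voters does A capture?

The indifferent point is the midpoint (16+18)/2 = 17; precincts left of it (closer to A at 16) go to A, those right go to B.
  Zone IV at 7 (w=150) → A
  Zone I at 12 (w=100) → A
  Zone II at 14 (w=2) → A
  Zone VI at 19 (w=300) → B
  Zone III at 22 (w=60) → B
  Zone V at 26 (w=90) → B
A captures 252; B captures 450.

252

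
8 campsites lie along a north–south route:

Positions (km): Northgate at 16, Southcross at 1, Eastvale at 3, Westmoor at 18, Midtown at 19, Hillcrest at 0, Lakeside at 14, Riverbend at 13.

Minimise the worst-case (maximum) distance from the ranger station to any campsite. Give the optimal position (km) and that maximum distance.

The 1-center on a line is the midpoint of the two extreme points: leftmost at 0, rightmost at 19.
Optimal location = (0 + 19)/2 = 9.5; maximum distance = (19 − 0)/2 = 9.5.

location 9.5, max distance 9.5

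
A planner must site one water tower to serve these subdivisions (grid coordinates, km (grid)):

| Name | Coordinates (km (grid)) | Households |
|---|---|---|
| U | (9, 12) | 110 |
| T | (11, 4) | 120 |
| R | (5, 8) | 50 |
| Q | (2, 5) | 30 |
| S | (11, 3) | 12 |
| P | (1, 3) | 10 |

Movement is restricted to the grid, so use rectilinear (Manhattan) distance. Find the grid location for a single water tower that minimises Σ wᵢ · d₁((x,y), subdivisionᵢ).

(9, 5)

Manhattan distance separates: Σwᵢ(|x−xᵢ|+|y−yᵢ|) = Σwᵢ|x−xᵢ| + Σwᵢ|y−yᵢ|, so x and y are optimised independently as 1-D weighted medians.
Total weight W = 332; half = 166.
x-coordinate, sorted with cumulative weight:
  x=1 (P, w=10) cum 10
  x=2 (Q, w=30) cum 40
  x=5 (R, w=50) cum 90
  x=9 (U, w=110) cum 200  ← median
  x=11 (T, w=120) cum 320
  x=11 (S, w=12) cum 332
⇒ x* = 9
y-coordinate, sorted with cumulative weight:
  y=3 (S, w=12) cum 12
  y=3 (P, w=10) cum 22
  y=4 (T, w=120) cum 142
  y=5 (Q, w=30) cum 172  ← median
  y=8 (R, w=50) cum 222
  y=12 (U, w=110) cum 332
⇒ y* = 5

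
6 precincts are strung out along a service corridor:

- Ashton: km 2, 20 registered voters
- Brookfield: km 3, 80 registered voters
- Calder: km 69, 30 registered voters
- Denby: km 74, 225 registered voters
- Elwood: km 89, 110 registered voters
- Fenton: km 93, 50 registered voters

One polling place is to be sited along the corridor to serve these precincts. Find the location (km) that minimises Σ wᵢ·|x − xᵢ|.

x = 74

For a sum of weighted absolute distances on a line, the optimum is the weighted median (not the mean). Total weight W = 515; half-weight = 257.5.
Sort by position and accumulate weight:
  km 2 (Ashton, w=20) → cum 20
  km 3 (Brookfield, w=80) → cum 100
  km 69 (Calder, w=30) → cum 130
  km 74 (Denby, w=225) → cum 355  ≥ 257.5 → median here
  km 89 (Elwood, w=110) → cum 465
  km 93 (Fenton, w=50) → cum 515
Optimal location: km 74.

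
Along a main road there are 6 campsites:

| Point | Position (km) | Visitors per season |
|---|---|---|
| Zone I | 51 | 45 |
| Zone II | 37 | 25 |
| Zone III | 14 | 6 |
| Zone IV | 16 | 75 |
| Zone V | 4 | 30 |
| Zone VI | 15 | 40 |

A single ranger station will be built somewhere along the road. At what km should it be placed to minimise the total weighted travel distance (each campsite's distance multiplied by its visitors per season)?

For a sum of weighted absolute distances on a line, the optimum is the weighted median (not the mean). Total weight W = 221; half-weight = 110.5.
Sort by position and accumulate weight:
  km 4 (Zone V, w=30) → cum 30
  km 14 (Zone III, w=6) → cum 36
  km 15 (Zone VI, w=40) → cum 76
  km 16 (Zone IV, w=75) → cum 151  ≥ 110.5 → median here
  km 37 (Zone II, w=25) → cum 176
  km 51 (Zone I, w=45) → cum 221
Optimal location: km 16.

x = 16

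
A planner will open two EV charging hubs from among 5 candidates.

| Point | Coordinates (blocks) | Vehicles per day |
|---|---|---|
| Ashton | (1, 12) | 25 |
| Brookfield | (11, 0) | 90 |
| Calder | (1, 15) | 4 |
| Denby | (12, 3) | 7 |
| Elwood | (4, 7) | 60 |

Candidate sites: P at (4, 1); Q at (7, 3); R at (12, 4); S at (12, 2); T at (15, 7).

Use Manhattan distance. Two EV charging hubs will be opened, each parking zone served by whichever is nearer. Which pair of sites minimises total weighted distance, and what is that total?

Evaluate every pair (each demand assigned to the nearer of the two):
  {P, S}: total = 1055
  {Q, S}: total = 1144
  {P, R}: total = 1235
  {Q, R}: total = 1324
  {P, Q}: total = 1443
  {R, S}: total = 1500
  {S, T}: total = 1500
  {Q, T}: total = 1532
  {P, T}: total = 1547
  {R, T}: total = 1680
Best pair: {P, S} with total 1055.

{P, S}, total 1055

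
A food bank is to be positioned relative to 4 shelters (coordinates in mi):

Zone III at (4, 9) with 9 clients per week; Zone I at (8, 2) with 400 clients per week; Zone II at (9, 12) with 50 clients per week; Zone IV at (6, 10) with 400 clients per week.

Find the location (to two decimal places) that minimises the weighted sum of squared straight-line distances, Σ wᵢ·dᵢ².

The minimiser of Σwᵢ‖p−pᵢ‖² is the weighted centroid p* = (Σwᵢpᵢ)/(Σwᵢ).
Σwᵢ = 859.
Σwᵢxᵢ = 9·4 + 400·8 + 50·9 + 400·6 = 6086.
Σwᵢyᵢ = 9·9 + 400·2 + 50·12 + 400·10 = 5481.
x* = 6086/859 = 7.08, y* = 5481/859 = 6.38.

(7.08, 6.38)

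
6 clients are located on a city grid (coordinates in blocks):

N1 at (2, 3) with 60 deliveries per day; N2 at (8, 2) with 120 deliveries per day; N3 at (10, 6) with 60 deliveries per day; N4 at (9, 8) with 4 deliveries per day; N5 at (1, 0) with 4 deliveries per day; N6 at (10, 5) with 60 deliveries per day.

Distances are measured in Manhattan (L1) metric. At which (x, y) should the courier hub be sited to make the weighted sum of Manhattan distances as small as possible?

Manhattan distance separates: Σwᵢ(|x−xᵢ|+|y−yᵢ|) = Σwᵢ|x−xᵢ| + Σwᵢ|y−yᵢ|, so x and y are optimised independently as 1-D weighted medians.
Total weight W = 308; half = 154.
x-coordinate, sorted with cumulative weight:
  x=1 (N5, w=4) cum 4
  x=2 (N1, w=60) cum 64
  x=8 (N2, w=120) cum 184  ← median
  x=9 (N4, w=4) cum 188
  x=10 (N3, w=60) cum 248
  x=10 (N6, w=60) cum 308
⇒ x* = 8
y-coordinate, sorted with cumulative weight:
  y=0 (N5, w=4) cum 4
  y=2 (N2, w=120) cum 124
  y=3 (N1, w=60) cum 184  ← median
  y=5 (N6, w=60) cum 244
  y=6 (N3, w=60) cum 304
  y=8 (N4, w=4) cum 308
⇒ y* = 3

(8, 3)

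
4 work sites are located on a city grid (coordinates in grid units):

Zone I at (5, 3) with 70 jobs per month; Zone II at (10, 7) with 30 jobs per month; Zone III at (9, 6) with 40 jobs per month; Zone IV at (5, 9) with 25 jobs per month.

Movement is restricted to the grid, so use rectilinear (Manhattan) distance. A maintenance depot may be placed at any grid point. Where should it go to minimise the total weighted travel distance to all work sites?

Manhattan distance separates: Σwᵢ(|x−xᵢ|+|y−yᵢ|) = Σwᵢ|x−xᵢ| + Σwᵢ|y−yᵢ|, so x and y are optimised independently as 1-D weighted medians.
Total weight W = 165; half = 82.5.
x-coordinate, sorted with cumulative weight:
  x=5 (Zone I, w=70) cum 70
  x=5 (Zone IV, w=25) cum 95  ← median
  x=9 (Zone III, w=40) cum 135
  x=10 (Zone II, w=30) cum 165
⇒ x* = 5
y-coordinate, sorted with cumulative weight:
  y=3 (Zone I, w=70) cum 70
  y=6 (Zone III, w=40) cum 110  ← median
  y=7 (Zone II, w=30) cum 140
  y=9 (Zone IV, w=25) cum 165
⇒ y* = 6

(5, 6)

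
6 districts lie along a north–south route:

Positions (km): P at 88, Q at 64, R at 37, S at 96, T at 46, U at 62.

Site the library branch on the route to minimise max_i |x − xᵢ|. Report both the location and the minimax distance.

The 1-center on a line is the midpoint of the two extreme points: leftmost at 37, rightmost at 96.
Optimal location = (37 + 96)/2 = 66.5; maximum distance = (96 − 37)/2 = 29.5.

location 66.5, max distance 29.5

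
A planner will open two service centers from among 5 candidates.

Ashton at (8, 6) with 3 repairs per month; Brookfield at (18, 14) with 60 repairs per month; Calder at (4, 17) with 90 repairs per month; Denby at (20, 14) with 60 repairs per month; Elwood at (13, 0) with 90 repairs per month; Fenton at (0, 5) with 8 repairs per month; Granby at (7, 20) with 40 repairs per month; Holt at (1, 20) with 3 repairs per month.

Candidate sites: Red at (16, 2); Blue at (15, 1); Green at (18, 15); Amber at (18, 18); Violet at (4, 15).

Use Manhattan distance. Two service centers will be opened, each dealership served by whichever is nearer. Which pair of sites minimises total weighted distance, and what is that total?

{Green, Violet}, total 2715

Evaluate every pair (each demand assigned to the nearer of the two):
  {Green, Violet}: total = 2715
  {Blue, Green}: total = 2844
  {Blue, Violet}: total = 2862
  {Red, Violet}: total = 2922
  {Blue, Amber}: total = 2985
  {Red, Green}: total = 3024
  {Red, Amber}: total = 3165
  {Amber, Violet}: total = 3345
  {Green, Amber}: total = 4248
  {Red, Blue}: total = 5867
Best pair: {Green, Violet} with total 2715.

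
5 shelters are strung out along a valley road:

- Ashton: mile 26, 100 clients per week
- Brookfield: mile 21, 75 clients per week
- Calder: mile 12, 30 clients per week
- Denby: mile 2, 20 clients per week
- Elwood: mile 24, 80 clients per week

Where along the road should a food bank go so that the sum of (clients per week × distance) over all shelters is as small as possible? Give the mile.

For a sum of weighted absolute distances on a line, the optimum is the weighted median (not the mean). Total weight W = 305; half-weight = 152.5.
Sort by position and accumulate weight:
  mile 2 (Denby, w=20) → cum 20
  mile 12 (Calder, w=30) → cum 50
  mile 21 (Brookfield, w=75) → cum 125
  mile 24 (Elwood, w=80) → cum 205  ≥ 152.5 → median here
  mile 26 (Ashton, w=100) → cum 305
Optimal location: mile 24.

x = 24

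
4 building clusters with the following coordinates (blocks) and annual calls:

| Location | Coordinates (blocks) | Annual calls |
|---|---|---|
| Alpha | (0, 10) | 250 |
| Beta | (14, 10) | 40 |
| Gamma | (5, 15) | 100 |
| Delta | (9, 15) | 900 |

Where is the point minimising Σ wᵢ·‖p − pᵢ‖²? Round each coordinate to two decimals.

(7.10, 13.88)

The minimiser of Σwᵢ‖p−pᵢ‖² is the weighted centroid p* = (Σwᵢpᵢ)/(Σwᵢ).
Σwᵢ = 1290.
Σwᵢxᵢ = 250·0 + 40·14 + 100·5 + 900·9 = 9160.
Σwᵢyᵢ = 250·10 + 40·10 + 100·15 + 900·15 = 17900.
x* = 9160/1290 = 7.10, y* = 17900/1290 = 13.88.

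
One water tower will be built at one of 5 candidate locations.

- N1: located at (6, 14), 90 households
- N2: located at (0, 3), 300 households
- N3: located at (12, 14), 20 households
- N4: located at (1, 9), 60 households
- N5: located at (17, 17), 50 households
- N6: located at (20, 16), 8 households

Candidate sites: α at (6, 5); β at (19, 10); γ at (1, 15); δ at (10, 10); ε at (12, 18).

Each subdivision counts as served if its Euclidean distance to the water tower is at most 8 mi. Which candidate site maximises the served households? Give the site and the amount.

Coverage radius r = 8 mi; a point is covered iff (Δx)²+(Δy)² ≤ 8² = 64.
  α (6, 5): covers {N2, N4} → 360
  β (19, 10): covers {N5, N6} → 58
  γ (1, 15): covers {N1, N4} → 150
  δ (10, 10): covers {N1, N3} → 110
  ε (12, 18): covers {N1, N3, N5} → 160
Maximum coverage at α: 360 households.

α, covering 360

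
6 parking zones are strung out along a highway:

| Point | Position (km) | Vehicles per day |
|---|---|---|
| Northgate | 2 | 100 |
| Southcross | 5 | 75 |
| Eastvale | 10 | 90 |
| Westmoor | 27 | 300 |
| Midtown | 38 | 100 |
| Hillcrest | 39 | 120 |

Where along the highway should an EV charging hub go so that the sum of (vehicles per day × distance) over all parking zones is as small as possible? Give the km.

x = 27

For a sum of weighted absolute distances on a line, the optimum is the weighted median (not the mean). Total weight W = 785; half-weight = 392.5.
Sort by position and accumulate weight:
  km 2 (Northgate, w=100) → cum 100
  km 5 (Southcross, w=75) → cum 175
  km 10 (Eastvale, w=90) → cum 265
  km 27 (Westmoor, w=300) → cum 565  ≥ 392.5 → median here
  km 38 (Midtown, w=100) → cum 665
  km 39 (Hillcrest, w=120) → cum 785
Optimal location: km 27.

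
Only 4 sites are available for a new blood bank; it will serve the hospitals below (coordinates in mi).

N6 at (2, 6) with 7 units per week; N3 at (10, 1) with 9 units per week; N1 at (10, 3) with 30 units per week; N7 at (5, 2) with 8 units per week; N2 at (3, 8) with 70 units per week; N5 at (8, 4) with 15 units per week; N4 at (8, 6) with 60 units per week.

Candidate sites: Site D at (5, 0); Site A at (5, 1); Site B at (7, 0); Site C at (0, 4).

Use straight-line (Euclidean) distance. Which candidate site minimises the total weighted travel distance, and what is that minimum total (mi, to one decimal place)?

Total weighted distance at each candidate:
  Site D (5, 0): total = 1338.5
  Site A (5, 1): total = 1178.5
  Site B (7, 0): total = 1286.0
  Site C (0, 4): total = 1423.1
Minimum is at Site A with total 1178.5 mi.

Site A, total 1178.5 mi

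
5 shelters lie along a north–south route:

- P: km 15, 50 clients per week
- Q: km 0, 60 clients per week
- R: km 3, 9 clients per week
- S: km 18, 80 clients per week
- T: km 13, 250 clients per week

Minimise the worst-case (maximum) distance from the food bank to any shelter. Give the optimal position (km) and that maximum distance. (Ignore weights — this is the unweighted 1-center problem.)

The 1-center on a line is the midpoint of the two extreme points: leftmost at 0, rightmost at 18.
Optimal location = (0 + 18)/2 = 9; maximum distance = (18 − 0)/2 = 9.

location 9, max distance 9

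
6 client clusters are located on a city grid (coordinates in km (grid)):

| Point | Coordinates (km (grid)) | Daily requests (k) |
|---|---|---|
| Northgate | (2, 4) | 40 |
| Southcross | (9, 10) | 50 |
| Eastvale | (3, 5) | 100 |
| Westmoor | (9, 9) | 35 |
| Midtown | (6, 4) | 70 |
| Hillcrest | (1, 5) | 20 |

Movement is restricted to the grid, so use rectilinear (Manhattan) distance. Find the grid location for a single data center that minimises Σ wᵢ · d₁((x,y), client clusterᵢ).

(3, 5)

Manhattan distance separates: Σwᵢ(|x−xᵢ|+|y−yᵢ|) = Σwᵢ|x−xᵢ| + Σwᵢ|y−yᵢ|, so x and y are optimised independently as 1-D weighted medians.
Total weight W = 315; half = 157.5.
x-coordinate, sorted with cumulative weight:
  x=1 (Hillcrest, w=20) cum 20
  x=2 (Northgate, w=40) cum 60
  x=3 (Eastvale, w=100) cum 160  ← median
  x=6 (Midtown, w=70) cum 230
  x=9 (Southcross, w=50) cum 280
  x=9 (Westmoor, w=35) cum 315
⇒ x* = 3
y-coordinate, sorted with cumulative weight:
  y=4 (Northgate, w=40) cum 40
  y=4 (Midtown, w=70) cum 110
  y=5 (Eastvale, w=100) cum 210  ← median
  y=5 (Hillcrest, w=20) cum 230
  y=9 (Westmoor, w=35) cum 265
  y=10 (Southcross, w=50) cum 315
⇒ y* = 5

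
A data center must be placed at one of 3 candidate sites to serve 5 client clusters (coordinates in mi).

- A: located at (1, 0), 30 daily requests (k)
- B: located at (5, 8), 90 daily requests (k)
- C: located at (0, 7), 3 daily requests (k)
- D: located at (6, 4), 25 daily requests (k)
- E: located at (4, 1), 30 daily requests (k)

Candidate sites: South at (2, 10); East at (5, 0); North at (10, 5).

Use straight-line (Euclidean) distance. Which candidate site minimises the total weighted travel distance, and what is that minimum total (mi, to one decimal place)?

Total weighted distance at each candidate:
  South (2, 10): total = 1093.7
  East (5, 0): total = 1011.3
  North (10, 5): total = 1183.7
Minimum is at East with total 1011.3 mi.

East, total 1011.3 mi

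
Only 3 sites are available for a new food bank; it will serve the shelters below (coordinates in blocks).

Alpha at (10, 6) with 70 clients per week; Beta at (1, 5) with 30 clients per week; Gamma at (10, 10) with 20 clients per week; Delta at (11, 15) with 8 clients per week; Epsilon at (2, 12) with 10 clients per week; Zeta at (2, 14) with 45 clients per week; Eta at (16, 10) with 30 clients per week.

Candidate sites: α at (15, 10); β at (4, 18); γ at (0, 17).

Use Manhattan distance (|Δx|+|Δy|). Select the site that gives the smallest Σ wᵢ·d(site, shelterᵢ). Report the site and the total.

Total weighted distance at each candidate:
  α (15, 10): total = 2317
  β (4, 18): total = 3050
  γ (0, 17): total = 3289
Minimum is at α with total 2317 blocks.

α, total 2317 blocks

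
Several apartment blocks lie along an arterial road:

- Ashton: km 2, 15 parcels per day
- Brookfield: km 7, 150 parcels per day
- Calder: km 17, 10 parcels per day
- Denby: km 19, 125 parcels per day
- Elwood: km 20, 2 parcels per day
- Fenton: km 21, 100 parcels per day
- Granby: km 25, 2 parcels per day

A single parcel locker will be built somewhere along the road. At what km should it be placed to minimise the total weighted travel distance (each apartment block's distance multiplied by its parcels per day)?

x = 19

For a sum of weighted absolute distances on a line, the optimum is the weighted median (not the mean). Total weight W = 404; half-weight = 202.
Sort by position and accumulate weight:
  km 2 (Ashton, w=15) → cum 15
  km 7 (Brookfield, w=150) → cum 165
  km 17 (Calder, w=10) → cum 175
  km 19 (Denby, w=125) → cum 300  ≥ 202 → median here
  km 20 (Elwood, w=2) → cum 302
  km 21 (Fenton, w=100) → cum 402
  km 25 (Granby, w=2) → cum 404
Optimal location: km 19.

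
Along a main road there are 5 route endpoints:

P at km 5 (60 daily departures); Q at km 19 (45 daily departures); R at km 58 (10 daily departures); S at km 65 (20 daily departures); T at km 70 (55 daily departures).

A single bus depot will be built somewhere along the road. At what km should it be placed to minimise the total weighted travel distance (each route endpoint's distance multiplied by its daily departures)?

For a sum of weighted absolute distances on a line, the optimum is the weighted median (not the mean). Total weight W = 190; half-weight = 95.
Sort by position and accumulate weight:
  km 5 (P, w=60) → cum 60
  km 19 (Q, w=45) → cum 105  ≥ 95 → median here
  km 58 (R, w=10) → cum 115
  km 65 (S, w=20) → cum 135
  km 70 (T, w=55) → cum 190
Optimal location: km 19.

x = 19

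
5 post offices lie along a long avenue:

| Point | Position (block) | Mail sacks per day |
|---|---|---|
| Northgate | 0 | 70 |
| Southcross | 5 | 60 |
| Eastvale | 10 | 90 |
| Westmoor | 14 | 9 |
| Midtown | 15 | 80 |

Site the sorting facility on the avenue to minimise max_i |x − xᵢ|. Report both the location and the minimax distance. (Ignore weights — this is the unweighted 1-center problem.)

location 7.5, max distance 7.5

The 1-center on a line is the midpoint of the two extreme points: leftmost at 0, rightmost at 15.
Optimal location = (0 + 15)/2 = 7.5; maximum distance = (15 − 0)/2 = 7.5.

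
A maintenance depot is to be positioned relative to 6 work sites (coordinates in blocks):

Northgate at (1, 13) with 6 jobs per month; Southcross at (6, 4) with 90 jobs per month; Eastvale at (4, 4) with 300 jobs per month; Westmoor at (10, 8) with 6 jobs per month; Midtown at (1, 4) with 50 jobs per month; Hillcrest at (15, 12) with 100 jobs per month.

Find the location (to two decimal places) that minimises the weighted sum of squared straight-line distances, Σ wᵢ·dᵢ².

(6.08, 5.59)

The minimiser of Σwᵢ‖p−pᵢ‖² is the weighted centroid p* = (Σwᵢpᵢ)/(Σwᵢ).
Σwᵢ = 552.
Σwᵢxᵢ = 6·1 + 90·6 + 300·4 + 6·10 + 50·1 + 100·15 = 3356.
Σwᵢyᵢ = 6·13 + 90·4 + 300·4 + 6·8 + 50·4 + 100·12 = 3086.
x* = 3356/552 = 6.08, y* = 3086/552 = 5.59.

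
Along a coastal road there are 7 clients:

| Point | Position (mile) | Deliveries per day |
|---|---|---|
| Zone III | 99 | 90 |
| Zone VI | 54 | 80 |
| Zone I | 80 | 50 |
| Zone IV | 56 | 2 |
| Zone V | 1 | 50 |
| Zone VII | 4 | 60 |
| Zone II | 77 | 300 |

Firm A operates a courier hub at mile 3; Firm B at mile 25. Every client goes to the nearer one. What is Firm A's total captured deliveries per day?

110

The indifferent point is the midpoint (3+25)/2 = 14; clients left of it (closer to Firm A at 3) go to Firm A, those right go to Firm B.
  Zone V at 1 (w=50) → Firm A
  Zone VII at 4 (w=60) → Firm A
  Zone VI at 54 (w=80) → Firm B
  Zone IV at 56 (w=2) → Firm B
  Zone II at 77 (w=300) → Firm B
  Zone I at 80 (w=50) → Firm B
  Zone III at 99 (w=90) → Firm B
Firm A captures 110; Firm B captures 522.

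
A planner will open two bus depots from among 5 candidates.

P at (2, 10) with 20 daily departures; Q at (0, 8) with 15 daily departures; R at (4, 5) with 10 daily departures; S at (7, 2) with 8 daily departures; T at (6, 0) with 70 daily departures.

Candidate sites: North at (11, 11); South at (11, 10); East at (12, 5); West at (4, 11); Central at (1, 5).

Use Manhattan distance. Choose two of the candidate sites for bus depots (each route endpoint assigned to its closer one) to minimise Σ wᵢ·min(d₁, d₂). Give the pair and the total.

{West, Central}, total 922

Evaluate every pair (each demand assigned to the nearer of the two):
  {West, Central}: total = 922
  {East, Central}: total = 974
  {North, Central}: total = 982
  {South, Central}: total = 982
  {East, West}: total = 1059
  {North, West}: total = 1231
  {South, West}: total = 1231
  {South, East}: total = 1289
  {North, East}: total = 1324
  {North, South}: total = 1641
Best pair: {West, Central} with total 922.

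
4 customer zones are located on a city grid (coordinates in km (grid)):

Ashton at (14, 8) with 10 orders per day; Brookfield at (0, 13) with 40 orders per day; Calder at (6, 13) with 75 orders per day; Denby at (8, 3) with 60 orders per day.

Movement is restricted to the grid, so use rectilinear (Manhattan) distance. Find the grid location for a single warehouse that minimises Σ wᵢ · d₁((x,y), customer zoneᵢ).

Manhattan distance separates: Σwᵢ(|x−xᵢ|+|y−yᵢ|) = Σwᵢ|x−xᵢ| + Σwᵢ|y−yᵢ|, so x and y are optimised independently as 1-D weighted medians.
Total weight W = 185; half = 92.5.
x-coordinate, sorted with cumulative weight:
  x=0 (Brookfield, w=40) cum 40
  x=6 (Calder, w=75) cum 115  ← median
  x=8 (Denby, w=60) cum 175
  x=14 (Ashton, w=10) cum 185
⇒ x* = 6
y-coordinate, sorted with cumulative weight:
  y=3 (Denby, w=60) cum 60
  y=8 (Ashton, w=10) cum 70
  y=13 (Brookfield, w=40) cum 110  ← median
  y=13 (Calder, w=75) cum 185
⇒ y* = 13

(6, 13)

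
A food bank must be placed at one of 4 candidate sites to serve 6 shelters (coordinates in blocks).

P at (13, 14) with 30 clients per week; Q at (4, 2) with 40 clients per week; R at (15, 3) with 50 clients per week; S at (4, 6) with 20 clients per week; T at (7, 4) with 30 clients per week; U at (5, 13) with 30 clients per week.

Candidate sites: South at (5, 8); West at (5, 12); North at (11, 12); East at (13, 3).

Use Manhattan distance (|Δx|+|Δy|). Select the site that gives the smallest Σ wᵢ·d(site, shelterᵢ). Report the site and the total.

Total weighted distance at each candidate:
  South (5, 8): total = 1840
  West (5, 12): total = 2160
  North (11, 12): total = 2280
  East (13, 3): total = 1820
Minimum is at East with total 1820 blocks.

East, total 1820 blocks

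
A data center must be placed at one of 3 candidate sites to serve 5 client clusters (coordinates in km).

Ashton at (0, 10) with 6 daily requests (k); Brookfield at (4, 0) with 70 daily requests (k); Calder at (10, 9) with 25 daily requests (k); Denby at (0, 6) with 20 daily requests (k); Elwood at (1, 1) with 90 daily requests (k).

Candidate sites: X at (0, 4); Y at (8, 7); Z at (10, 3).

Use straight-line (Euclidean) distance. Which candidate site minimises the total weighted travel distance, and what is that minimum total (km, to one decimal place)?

X, total 1036.1 km

Total weighted distance at each candidate:
  X (0, 4): total = 1036.1
  Y (8, 7): total = 1677.3
  Z (10, 3): total = 1731.4
Minimum is at X with total 1036.1 km.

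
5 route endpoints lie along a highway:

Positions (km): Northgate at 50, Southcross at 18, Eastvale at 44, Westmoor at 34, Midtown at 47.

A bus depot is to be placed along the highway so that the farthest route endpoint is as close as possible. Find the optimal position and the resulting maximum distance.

The 1-center on a line is the midpoint of the two extreme points: leftmost at 18, rightmost at 50.
Optimal location = (18 + 50)/2 = 34; maximum distance = (50 − 18)/2 = 16.

location 34, max distance 16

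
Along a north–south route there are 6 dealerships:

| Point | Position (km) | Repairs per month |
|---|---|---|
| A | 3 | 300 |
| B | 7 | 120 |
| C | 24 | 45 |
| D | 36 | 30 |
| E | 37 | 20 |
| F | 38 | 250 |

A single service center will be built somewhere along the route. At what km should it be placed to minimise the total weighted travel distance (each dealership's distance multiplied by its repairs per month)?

For a sum of weighted absolute distances on a line, the optimum is the weighted median (not the mean). Total weight W = 765; half-weight = 382.5.
Sort by position and accumulate weight:
  km 3 (A, w=300) → cum 300
  km 7 (B, w=120) → cum 420  ≥ 382.5 → median here
  km 24 (C, w=45) → cum 465
  km 36 (D, w=30) → cum 495
  km 37 (E, w=20) → cum 515
  km 38 (F, w=250) → cum 765
Optimal location: km 7.

x = 7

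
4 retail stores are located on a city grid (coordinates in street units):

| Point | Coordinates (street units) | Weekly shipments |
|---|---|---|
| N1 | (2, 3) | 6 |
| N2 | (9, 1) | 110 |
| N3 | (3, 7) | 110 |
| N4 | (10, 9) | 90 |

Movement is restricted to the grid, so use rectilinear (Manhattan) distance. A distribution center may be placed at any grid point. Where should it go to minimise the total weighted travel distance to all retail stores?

Manhattan distance separates: Σwᵢ(|x−xᵢ|+|y−yᵢ|) = Σwᵢ|x−xᵢ| + Σwᵢ|y−yᵢ|, so x and y are optimised independently as 1-D weighted medians.
Total weight W = 316; half = 158.
x-coordinate, sorted with cumulative weight:
  x=2 (N1, w=6) cum 6
  x=3 (N3, w=110) cum 116
  x=9 (N2, w=110) cum 226  ← median
  x=10 (N4, w=90) cum 316
⇒ x* = 9
y-coordinate, sorted with cumulative weight:
  y=1 (N2, w=110) cum 110
  y=3 (N1, w=6) cum 116
  y=7 (N3, w=110) cum 226  ← median
  y=9 (N4, w=90) cum 316
⇒ y* = 7

(9, 7)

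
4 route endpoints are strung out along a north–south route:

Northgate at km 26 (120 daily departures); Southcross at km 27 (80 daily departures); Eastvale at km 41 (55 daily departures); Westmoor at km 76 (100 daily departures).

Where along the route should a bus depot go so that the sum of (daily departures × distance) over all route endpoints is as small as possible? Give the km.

x = 27

For a sum of weighted absolute distances on a line, the optimum is the weighted median (not the mean). Total weight W = 355; half-weight = 177.5.
Sort by position and accumulate weight:
  km 26 (Northgate, w=120) → cum 120
  km 27 (Southcross, w=80) → cum 200  ≥ 177.5 → median here
  km 41 (Eastvale, w=55) → cum 255
  km 76 (Westmoor, w=100) → cum 355
Optimal location: km 27.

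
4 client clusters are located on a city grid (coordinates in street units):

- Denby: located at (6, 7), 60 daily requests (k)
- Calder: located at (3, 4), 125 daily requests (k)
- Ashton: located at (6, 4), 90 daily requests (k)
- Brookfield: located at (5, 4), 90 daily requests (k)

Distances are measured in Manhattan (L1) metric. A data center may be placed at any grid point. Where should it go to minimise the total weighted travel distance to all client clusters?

(5, 4)

Manhattan distance separates: Σwᵢ(|x−xᵢ|+|y−yᵢ|) = Σwᵢ|x−xᵢ| + Σwᵢ|y−yᵢ|, so x and y are optimised independently as 1-D weighted medians.
Total weight W = 365; half = 182.5.
x-coordinate, sorted with cumulative weight:
  x=3 (Calder, w=125) cum 125
  x=5 (Brookfield, w=90) cum 215  ← median
  x=6 (Denby, w=60) cum 275
  x=6 (Ashton, w=90) cum 365
⇒ x* = 5
y-coordinate, sorted with cumulative weight:
  y=4 (Calder, w=125) cum 125
  y=4 (Ashton, w=90) cum 215  ← median
  y=4 (Brookfield, w=90) cum 305
  y=7 (Denby, w=60) cum 365
⇒ y* = 4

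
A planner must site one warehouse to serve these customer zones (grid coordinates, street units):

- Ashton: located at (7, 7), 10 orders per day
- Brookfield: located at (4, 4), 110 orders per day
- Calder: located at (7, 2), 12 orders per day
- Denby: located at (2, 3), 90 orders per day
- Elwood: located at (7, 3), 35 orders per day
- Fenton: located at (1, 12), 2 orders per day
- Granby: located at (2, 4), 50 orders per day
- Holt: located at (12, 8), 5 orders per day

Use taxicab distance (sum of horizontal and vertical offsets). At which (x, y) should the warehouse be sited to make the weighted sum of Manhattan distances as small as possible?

(4, 4)

Manhattan distance separates: Σwᵢ(|x−xᵢ|+|y−yᵢ|) = Σwᵢ|x−xᵢ| + Σwᵢ|y−yᵢ|, so x and y are optimised independently as 1-D weighted medians.
Total weight W = 314; half = 157.
x-coordinate, sorted with cumulative weight:
  x=1 (Fenton, w=2) cum 2
  x=2 (Denby, w=90) cum 92
  x=2 (Granby, w=50) cum 142
  x=4 (Brookfield, w=110) cum 252  ← median
  x=7 (Ashton, w=10) cum 262
  x=7 (Calder, w=12) cum 274
  x=7 (Elwood, w=35) cum 309
  x=12 (Holt, w=5) cum 314
⇒ x* = 4
y-coordinate, sorted with cumulative weight:
  y=2 (Calder, w=12) cum 12
  y=3 (Denby, w=90) cum 102
  y=3 (Elwood, w=35) cum 137
  y=4 (Brookfield, w=110) cum 247  ← median
  y=4 (Granby, w=50) cum 297
  y=7 (Ashton, w=10) cum 307
  y=8 (Holt, w=5) cum 312
  y=12 (Fenton, w=2) cum 314
⇒ y* = 4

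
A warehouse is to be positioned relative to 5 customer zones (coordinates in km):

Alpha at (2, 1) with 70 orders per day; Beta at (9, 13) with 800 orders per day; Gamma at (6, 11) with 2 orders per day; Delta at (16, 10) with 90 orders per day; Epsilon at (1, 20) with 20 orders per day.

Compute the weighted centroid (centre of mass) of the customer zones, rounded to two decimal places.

(8.97, 12.01)

The minimiser of Σwᵢ‖p−pᵢ‖² is the weighted centroid p* = (Σwᵢpᵢ)/(Σwᵢ).
Σwᵢ = 982.
Σwᵢxᵢ = 70·2 + 800·9 + 2·6 + 90·16 + 20·1 = 8812.
Σwᵢyᵢ = 70·1 + 800·13 + 2·11 + 90·10 + 20·20 = 11792.
x* = 8812/982 = 8.97, y* = 11792/982 = 12.01.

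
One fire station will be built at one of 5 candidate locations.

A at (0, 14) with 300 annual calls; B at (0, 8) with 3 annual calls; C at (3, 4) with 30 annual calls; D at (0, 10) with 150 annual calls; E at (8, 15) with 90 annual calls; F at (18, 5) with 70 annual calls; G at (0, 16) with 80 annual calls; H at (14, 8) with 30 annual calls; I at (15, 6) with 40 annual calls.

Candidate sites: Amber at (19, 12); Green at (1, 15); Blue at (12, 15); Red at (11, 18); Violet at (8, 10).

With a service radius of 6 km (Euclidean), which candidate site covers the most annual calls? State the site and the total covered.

Coverage radius r = 6 km; a point is covered iff (Δx)²+(Δy)² ≤ 6² = 36.
  Amber (19, 12): covers {none} → 0
  Green (1, 15): covers {A, D, G} → 530
  Blue (12, 15): covers {E} → 90
  Red (11, 18): covers {E} → 90
  Violet (8, 10): covers {E} → 90
Maximum coverage at Green: 530 annual calls.

Green, covering 530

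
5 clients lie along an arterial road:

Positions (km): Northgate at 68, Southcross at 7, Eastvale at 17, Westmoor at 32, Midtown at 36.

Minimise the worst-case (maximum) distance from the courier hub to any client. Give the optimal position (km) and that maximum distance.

The 1-center on a line is the midpoint of the two extreme points: leftmost at 7, rightmost at 68.
Optimal location = (7 + 68)/2 = 37.5; maximum distance = (68 − 7)/2 = 30.5.

location 37.5, max distance 30.5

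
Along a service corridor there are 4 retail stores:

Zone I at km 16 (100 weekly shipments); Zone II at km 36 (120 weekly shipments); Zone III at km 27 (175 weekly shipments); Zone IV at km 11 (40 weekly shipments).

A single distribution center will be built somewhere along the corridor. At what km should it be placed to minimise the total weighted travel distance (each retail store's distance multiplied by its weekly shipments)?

x = 27

For a sum of weighted absolute distances on a line, the optimum is the weighted median (not the mean). Total weight W = 435; half-weight = 217.5.
Sort by position and accumulate weight:
  km 11 (Zone IV, w=40) → cum 40
  km 16 (Zone I, w=100) → cum 140
  km 27 (Zone III, w=175) → cum 315  ≥ 217.5 → median here
  km 36 (Zone II, w=120) → cum 435
Optimal location: km 27.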